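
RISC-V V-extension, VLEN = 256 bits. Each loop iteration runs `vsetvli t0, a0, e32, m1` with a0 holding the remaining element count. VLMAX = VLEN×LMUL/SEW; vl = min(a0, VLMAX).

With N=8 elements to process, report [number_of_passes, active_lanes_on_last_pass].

VLMAX = VLEN×LMUL/SEW = 256×1/32 = 8
8 elements at 8/iter → 1 passes, remainder 8 on the last

[iterations, last_vl] = [1, 8]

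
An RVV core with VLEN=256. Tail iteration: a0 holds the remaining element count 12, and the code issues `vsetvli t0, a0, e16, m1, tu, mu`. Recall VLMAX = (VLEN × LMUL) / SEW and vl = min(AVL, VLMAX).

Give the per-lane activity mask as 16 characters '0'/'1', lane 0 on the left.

predicate = 1111111111110000

VLMAX = VLEN×LMUL/SEW = 256×1/16 = 16
vl = min(AVL, VLMAX) = min(12, 16) = 12
bits (lane 0 leftmost): 1111111111110000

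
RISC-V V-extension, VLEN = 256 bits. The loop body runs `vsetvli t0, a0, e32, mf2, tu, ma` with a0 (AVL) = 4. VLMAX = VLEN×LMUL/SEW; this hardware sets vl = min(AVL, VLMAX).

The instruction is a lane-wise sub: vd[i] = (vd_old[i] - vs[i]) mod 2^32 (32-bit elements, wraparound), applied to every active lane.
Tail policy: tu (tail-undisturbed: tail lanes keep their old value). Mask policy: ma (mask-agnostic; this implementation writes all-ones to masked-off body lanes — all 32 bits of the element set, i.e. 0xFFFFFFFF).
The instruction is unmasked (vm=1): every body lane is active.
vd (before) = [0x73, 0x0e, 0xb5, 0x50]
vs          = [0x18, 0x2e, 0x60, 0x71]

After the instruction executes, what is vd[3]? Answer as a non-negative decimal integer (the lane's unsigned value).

lanes per group: 256·1/2/32 = 4
AVL=4 ≤ VLMAX=4, so vl = 4
  i=0: sub(0x73,0x18) → 91
  i=1: sub(0x0e,0x2e) → 4294967264
  i=2: sub(0xb5,0x60) → 85
  i=3: sub(0x50,0x71) → 4294967263

vd[3] = 4294967263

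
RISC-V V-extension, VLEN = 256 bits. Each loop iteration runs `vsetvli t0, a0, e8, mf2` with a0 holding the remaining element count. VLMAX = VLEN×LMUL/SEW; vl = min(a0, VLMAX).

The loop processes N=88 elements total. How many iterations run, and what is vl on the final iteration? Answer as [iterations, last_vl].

lanes per group: 256·1/2/8 = 16
N=88: ⌈88/16⌉ = 6 iters; last vl = 88 − 5×16 = 8

[iterations, last_vl] = [6, 8]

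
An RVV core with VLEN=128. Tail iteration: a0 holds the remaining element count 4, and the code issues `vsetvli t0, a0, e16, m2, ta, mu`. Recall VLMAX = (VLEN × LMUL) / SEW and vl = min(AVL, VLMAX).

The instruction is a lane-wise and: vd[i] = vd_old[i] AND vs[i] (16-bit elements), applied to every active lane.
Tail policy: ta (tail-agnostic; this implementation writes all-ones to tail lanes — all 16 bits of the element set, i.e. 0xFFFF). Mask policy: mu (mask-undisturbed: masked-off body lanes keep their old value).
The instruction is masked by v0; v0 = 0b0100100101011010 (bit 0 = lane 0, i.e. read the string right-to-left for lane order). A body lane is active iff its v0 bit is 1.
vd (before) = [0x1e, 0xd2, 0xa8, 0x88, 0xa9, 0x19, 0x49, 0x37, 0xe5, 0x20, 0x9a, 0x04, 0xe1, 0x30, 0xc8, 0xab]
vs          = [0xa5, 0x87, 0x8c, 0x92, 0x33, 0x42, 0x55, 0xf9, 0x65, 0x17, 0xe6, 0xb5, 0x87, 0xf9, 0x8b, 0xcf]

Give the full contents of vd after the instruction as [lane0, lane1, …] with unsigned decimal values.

vd = [30, 130, 168, 128, 65535, 65535, 65535, 65535, 65535, 65535, 65535, 65535, 65535, 65535, 65535, 65535]

lanes per group: 128·2/16 = 16
vl ← min(4, 16) = 4
lane  0: mask-off/keep ⇒ 0x1e
lane  1: and(0xd2,0x87) ⇒ 0x82
lane  2: mask-off/keep ⇒ 0xa8
lane  3: and(0x88,0x92) ⇒ 0x80
lane  4: tail/ones ⇒ 0xffff
lane  5: tail/ones ⇒ 0xffff
lane  6: tail/ones ⇒ 0xffff
lane  7: tail/ones ⇒ 0xffff
lane  8: tail/ones ⇒ 0xffff
lane  9: tail/ones ⇒ 0xffff
lane 10: tail/ones ⇒ 0xffff
lane 11: tail/ones ⇒ 0xffff
lane 12: tail/ones ⇒ 0xffff
lane 13: tail/ones ⇒ 0xffff
lane 14: tail/ones ⇒ 0xffff
lane 15: tail/ones ⇒ 0xffff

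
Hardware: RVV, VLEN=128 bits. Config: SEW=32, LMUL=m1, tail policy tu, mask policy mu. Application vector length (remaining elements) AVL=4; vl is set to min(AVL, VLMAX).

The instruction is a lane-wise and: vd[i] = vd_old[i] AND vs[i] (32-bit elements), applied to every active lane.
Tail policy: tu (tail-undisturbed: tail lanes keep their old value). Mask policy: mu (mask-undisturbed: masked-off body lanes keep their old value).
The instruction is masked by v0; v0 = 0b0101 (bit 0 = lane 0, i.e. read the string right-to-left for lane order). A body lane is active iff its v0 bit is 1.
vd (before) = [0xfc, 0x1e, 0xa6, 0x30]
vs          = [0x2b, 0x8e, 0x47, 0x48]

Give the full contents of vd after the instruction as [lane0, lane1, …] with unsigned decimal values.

VLMAX = VLEN×LMUL/SEW = 128×1/32 = 4
vl ← min(4, 4) = 4
[0] and(0xfc,0x2b) = 0x28
[1] mask-off/keep = 0x1e
[2] and(0xa6,0x47) = 0x06
[3] mask-off/keep = 0x30

vd = [40, 30, 6, 48]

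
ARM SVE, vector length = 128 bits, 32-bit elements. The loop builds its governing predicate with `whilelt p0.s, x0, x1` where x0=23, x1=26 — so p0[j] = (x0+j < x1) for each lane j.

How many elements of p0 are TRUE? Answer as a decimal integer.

vl = 3

128-bit reg / 32-bit elem → 4 lanes
whilelt: lane j active iff 23+j < 26 → j < 3 → 3 active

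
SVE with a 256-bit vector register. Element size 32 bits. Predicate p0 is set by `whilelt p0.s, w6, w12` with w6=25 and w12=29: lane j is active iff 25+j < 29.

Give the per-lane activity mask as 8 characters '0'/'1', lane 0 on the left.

lane count: 256 div 32 = 8
p0[j] = (25+j < 29); true for j=0..3 → 4 lanes set
bits (lane 0 leftmost): 11110000

predicate = 11110000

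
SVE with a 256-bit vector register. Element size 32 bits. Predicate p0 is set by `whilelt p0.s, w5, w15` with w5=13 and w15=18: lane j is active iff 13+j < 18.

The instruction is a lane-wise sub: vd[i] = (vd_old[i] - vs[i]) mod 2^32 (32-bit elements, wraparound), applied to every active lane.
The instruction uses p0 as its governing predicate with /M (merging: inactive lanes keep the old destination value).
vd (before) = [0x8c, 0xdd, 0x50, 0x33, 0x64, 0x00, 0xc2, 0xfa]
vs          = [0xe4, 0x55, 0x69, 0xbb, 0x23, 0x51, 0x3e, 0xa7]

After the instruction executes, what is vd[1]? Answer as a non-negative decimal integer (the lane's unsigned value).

256-bit reg / 32-bit elem → 8 lanes
active while 13+j < 18, i.e. j ∈ [0,5) capped at 8 ⇒ 5
lane  0: sub(0x8c,0xe4) ⇒ 0xffffffa8
lane  1: sub(0xdd,0x55) ⇒ 0x88
lane  2: sub(0x50,0x69) ⇒ 0xffffffe7
lane  3: sub(0x33,0xbb) ⇒ 0xffffff78
lane  4: sub(0x64,0x23) ⇒ 0x41
lane  5: tail/keep ⇒ 0x00
lane  6: tail/keep ⇒ 0xc2
lane  7: tail/keep ⇒ 0xfa

vd[1] = 136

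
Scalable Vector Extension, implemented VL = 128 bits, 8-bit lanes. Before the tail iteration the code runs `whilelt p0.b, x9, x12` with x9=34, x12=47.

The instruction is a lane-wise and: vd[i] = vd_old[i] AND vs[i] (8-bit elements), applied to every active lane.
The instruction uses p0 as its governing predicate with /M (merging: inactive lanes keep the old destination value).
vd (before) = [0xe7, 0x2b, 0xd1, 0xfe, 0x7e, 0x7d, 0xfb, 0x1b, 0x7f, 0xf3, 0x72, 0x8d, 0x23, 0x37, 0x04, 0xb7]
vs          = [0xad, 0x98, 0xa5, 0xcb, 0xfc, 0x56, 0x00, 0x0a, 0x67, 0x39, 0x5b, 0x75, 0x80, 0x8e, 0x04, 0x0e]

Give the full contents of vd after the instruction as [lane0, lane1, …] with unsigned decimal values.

vd = [165, 8, 129, 202, 124, 84, 0, 10, 103, 49, 82, 5, 0, 55, 4, 183]

lane count: 128 div 8 = 16
whilelt: lane j active iff 34+j < 47 → j < 13 → 13 active
vd[0] and(0xe7,0xad) -> 0xa5
vd[1] and(0x2b,0x98) -> 0x08
vd[2] and(0xd1,0xa5) -> 0x81
vd[3] and(0xfe,0xcb) -> 0xca
vd[4] and(0x7e,0xfc) -> 0x7c
vd[5] and(0x7d,0x56) -> 0x54
vd[6] and(0xfb,0x00) -> 0x00
vd[7] and(0x1b,0x0a) -> 0x0a
vd[8] and(0x7f,0x67) -> 0x67
vd[9] and(0xf3,0x39) -> 0x31
vd[10] and(0x72,0x5b) -> 0x52
vd[11] and(0x8d,0x75) -> 0x05
vd[12] and(0x23,0x80) -> 0x00
vd[13] tail/keep -> 0x37
vd[14] tail/keep -> 0x04
vd[15] tail/keep -> 0xb7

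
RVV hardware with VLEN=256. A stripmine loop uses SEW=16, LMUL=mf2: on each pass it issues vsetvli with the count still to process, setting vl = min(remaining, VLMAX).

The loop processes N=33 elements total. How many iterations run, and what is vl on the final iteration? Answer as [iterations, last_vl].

[iterations, last_vl] = [5, 1]

VLMAX = (256 × 1/2) / 16 = 8 lanes
33 elements at 8/iter → 5 passes, remainder 1 on the last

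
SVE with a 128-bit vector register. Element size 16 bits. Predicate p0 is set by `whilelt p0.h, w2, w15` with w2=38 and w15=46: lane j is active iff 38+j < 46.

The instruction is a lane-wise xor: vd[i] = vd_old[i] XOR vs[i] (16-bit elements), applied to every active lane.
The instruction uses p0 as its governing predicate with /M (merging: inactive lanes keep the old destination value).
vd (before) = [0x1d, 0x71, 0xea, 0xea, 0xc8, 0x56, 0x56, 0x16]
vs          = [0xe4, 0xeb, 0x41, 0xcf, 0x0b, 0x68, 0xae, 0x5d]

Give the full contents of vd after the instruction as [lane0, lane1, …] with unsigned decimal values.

register lanes = 128/16 = 8
p0[j] = (38+j < 46); true for j=0..7 → 8 lanes set
  i=0: xor(0x1d,0xe4) → 249
  i=1: xor(0x71,0xeb) → 154
  i=2: xor(0xea,0x41) → 171
  i=3: xor(0xea,0xcf) → 37
  i=4: xor(0xc8,0x0b) → 195
  i=5: xor(0x56,0x68) → 62
  i=6: xor(0x56,0xae) → 248
  i=7: xor(0x16,0x5d) → 75

vd = [249, 154, 171, 37, 195, 62, 248, 75]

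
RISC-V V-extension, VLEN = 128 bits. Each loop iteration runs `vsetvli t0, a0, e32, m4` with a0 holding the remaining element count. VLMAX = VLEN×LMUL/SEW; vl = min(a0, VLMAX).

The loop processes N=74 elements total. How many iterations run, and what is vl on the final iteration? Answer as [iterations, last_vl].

VLMAX = (128 × 4) / 32 = 16 lanes
74 elements at 16/iter → 5 passes, remainder 10 on the last

[iterations, last_vl] = [5, 10]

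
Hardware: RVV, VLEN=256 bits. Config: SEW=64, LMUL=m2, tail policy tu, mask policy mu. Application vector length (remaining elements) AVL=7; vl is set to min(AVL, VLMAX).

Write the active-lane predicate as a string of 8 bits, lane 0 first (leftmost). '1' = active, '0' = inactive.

predicate = 11111110

VLMAX = VLEN×LMUL/SEW = 256×2/64 = 8
AVL=7 ≤ VLMAX=8, so vl = 7
bits (lane 0 leftmost): 11111110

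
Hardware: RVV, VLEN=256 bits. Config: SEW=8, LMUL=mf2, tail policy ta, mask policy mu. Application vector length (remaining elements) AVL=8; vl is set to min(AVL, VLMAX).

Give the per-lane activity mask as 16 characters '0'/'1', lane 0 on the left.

predicate = 1111111100000000

VLMAX = VLEN×LMUL/SEW = 256×1/2/8 = 16
vl ← min(8, 16) = 8
bits (lane 0 leftmost): 1111111100000000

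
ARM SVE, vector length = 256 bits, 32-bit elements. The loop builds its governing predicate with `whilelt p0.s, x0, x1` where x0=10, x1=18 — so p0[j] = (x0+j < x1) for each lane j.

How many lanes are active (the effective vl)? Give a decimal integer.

256-bit reg / 32-bit elem → 8 lanes
p0[j] = (10+j < 18); true for j=0..7 → 8 lanes set

vl = 8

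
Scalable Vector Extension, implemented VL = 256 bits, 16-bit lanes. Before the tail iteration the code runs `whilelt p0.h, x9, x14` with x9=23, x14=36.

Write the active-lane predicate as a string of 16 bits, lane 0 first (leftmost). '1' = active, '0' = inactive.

predicate = 1111111111111000

lane count: 256 div 16 = 16
whilelt: lane j active iff 23+j < 36 → j < 13 → 13 active
bits (lane 0 leftmost): 1111111111111000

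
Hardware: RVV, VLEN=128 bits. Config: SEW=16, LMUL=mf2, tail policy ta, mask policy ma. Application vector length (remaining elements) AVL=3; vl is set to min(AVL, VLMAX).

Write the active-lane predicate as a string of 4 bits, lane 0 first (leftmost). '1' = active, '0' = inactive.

predicate = 1110

lanes per group: 128·1/2/16 = 4
vl = min(AVL, VLMAX) = min(3, 4) = 3
bits (lane 0 leftmost): 1110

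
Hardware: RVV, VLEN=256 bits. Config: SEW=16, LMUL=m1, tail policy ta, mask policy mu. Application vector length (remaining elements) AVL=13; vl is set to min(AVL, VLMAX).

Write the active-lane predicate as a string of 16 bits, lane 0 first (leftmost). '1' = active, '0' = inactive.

VLMAX = VLEN×LMUL/SEW = 256×1/16 = 16
vl = min(AVL, VLMAX) = min(13, 16) = 13
bits (lane 0 leftmost): 1111111111111000

predicate = 1111111111111000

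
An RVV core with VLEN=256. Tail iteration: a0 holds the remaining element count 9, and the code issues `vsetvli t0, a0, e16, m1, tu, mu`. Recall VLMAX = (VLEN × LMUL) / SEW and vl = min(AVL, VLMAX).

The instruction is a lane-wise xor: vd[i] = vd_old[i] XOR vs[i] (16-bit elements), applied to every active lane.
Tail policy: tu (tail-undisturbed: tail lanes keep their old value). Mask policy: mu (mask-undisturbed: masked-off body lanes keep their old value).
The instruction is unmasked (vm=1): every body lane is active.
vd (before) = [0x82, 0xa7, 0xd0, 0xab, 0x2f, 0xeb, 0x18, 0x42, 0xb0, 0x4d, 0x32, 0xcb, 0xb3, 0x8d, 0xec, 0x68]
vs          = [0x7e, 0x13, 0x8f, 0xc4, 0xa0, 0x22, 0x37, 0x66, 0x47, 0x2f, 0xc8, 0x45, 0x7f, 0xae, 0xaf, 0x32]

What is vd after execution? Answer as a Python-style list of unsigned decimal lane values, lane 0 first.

VLMAX = VLEN×LMUL/SEW = 256×1/16 = 16
vl ← min(9, 16) = 9
  i=0: xor(0x82,0x7e) → 252
  i=1: xor(0xa7,0x13) → 180
  i=2: xor(0xd0,0x8f) → 95
  i=3: xor(0xab,0xc4) → 111
  i=4: xor(0x2f,0xa0) → 143
  i=5: xor(0xeb,0x22) → 201
  i=6: xor(0x18,0x37) → 47
  i=7: xor(0x42,0x66) → 36
  i=8: xor(0xb0,0x47) → 247
  i=9: tail/keep → 77
  i=10: tail/keep → 50
  i=11: tail/keep → 203
  i=12: tail/keep → 179
  i=13: tail/keep → 141
  i=14: tail/keep → 236
  i=15: tail/keep → 104

vd = [252, 180, 95, 111, 143, 201, 47, 36, 247, 77, 50, 203, 179, 141, 236, 104]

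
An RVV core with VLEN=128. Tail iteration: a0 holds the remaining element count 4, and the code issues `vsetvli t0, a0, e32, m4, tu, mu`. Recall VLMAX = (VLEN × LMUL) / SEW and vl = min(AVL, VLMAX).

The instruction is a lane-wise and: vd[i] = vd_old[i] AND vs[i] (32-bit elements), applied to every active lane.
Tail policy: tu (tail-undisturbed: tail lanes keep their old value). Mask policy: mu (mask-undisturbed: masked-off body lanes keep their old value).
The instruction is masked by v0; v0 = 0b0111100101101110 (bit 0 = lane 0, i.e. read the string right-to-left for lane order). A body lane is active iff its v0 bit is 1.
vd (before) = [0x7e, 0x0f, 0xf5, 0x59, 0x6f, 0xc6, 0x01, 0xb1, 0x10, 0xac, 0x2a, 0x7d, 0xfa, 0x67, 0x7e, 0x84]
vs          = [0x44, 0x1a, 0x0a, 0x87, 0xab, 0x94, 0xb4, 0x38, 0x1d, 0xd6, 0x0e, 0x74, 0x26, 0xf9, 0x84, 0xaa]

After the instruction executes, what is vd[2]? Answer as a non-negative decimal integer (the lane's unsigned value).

vd[2] = 0

VLMAX = (128 × 4) / 32 = 16 lanes
AVL=4 ≤ VLMAX=16, so vl = 4
  i=0: mask-off/keep → 126
  i=1: and(0x0f,0x1a) → 10
  i=2: and(0xf5,0x0a) → 0
  i=3: and(0x59,0x87) → 1
  i=4: tail/keep → 111
  i=5: tail/keep → 198
  i=6: tail/keep → 1
  i=7: tail/keep → 177
  i=8: tail/keep → 16
  i=9: tail/keep → 172
  i=10: tail/keep → 42
  i=11: tail/keep → 125
  i=12: tail/keep → 250
  i=13: tail/keep → 103
  i=14: tail/keep → 126
  i=15: tail/keep → 132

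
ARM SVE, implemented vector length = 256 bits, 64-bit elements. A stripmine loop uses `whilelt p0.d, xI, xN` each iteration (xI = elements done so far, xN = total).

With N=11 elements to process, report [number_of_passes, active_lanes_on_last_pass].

[iterations, last_vl] = [3, 3]

lane count: 256 div 64 = 4
N=11: ⌈11/4⌉ = 3 iters; last vl = 11 − 2×4 = 3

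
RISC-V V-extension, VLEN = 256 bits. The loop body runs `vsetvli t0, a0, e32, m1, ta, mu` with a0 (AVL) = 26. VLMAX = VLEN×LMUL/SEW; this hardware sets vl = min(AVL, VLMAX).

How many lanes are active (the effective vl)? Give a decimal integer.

lanes per group: 256·1/32 = 8
vl ← min(26, 8) = 8

vl = 8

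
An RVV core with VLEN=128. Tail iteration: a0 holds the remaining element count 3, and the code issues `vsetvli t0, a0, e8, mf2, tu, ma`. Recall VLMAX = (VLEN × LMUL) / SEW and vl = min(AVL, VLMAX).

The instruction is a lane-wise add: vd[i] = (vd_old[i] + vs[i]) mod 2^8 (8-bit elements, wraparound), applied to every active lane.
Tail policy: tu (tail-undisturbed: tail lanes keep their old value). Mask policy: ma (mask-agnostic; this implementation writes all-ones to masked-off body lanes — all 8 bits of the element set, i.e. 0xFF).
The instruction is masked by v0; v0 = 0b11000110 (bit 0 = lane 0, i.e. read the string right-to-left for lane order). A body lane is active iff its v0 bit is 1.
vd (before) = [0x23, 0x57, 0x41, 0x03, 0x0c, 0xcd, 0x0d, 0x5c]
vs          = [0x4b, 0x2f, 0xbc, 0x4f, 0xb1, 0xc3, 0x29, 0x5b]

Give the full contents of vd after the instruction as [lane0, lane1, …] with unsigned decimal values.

VLMAX = (128 × 1/2) / 8 = 8 lanes
vl ← min(3, 8) = 3
  i=0: mask-off/ones → 255
  i=1: add(0x57,0x2f) → 134
  i=2: add(0x41,0xbc) → 253
  i=3: tail/keep → 3
  i=4: tail/keep → 12
  i=5: tail/keep → 205
  i=6: tail/keep → 13
  i=7: tail/keep → 92

vd = [255, 134, 253, 3, 12, 205, 13, 92]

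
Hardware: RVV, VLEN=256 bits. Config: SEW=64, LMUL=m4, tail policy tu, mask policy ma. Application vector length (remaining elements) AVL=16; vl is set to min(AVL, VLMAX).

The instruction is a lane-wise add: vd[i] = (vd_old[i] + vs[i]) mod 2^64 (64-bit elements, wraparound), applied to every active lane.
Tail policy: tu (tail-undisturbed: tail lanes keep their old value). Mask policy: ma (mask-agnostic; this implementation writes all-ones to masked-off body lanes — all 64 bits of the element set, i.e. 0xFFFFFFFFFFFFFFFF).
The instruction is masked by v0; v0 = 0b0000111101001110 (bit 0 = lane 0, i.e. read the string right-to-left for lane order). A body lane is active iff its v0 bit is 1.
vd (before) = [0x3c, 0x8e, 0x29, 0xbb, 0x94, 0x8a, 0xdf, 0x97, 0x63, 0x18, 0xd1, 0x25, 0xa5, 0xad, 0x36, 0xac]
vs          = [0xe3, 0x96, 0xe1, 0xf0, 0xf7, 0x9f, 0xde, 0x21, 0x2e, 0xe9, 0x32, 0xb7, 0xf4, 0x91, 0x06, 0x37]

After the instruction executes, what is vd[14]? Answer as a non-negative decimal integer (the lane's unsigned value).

lanes per group: 256·4/64 = 16
vl ← min(16, 16) = 16
[0] mask-off/ones = 0xffffffffffffffff
[1] add(0x8e,0x96) = 0x124
[2] add(0x29,0xe1) = 0x10a
[3] add(0xbb,0xf0) = 0x1ab
[4] mask-off/ones = 0xffffffffffffffff
[5] mask-off/ones = 0xffffffffffffffff
[6] add(0xdf,0xde) = 0x1bd
[7] mask-off/ones = 0xffffffffffffffff
[8] add(0x63,0x2e) = 0x91
[9] add(0x18,0xe9) = 0x101
[10] add(0xd1,0x32) = 0x103
[11] add(0x25,0xb7) = 0xdc
[12] mask-off/ones = 0xffffffffffffffff
[13] mask-off/ones = 0xffffffffffffffff
[14] mask-off/ones = 0xffffffffffffffff
[15] mask-off/ones = 0xffffffffffffffff

vd[14] = 18446744073709551615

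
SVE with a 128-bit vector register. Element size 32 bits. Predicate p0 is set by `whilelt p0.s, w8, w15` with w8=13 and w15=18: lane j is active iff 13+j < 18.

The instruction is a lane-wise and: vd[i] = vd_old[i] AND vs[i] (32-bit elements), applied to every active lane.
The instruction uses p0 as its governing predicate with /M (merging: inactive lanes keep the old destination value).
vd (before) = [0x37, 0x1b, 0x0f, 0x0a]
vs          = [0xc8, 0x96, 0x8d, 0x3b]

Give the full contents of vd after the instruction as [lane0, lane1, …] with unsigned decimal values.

vd = [0, 18, 13, 10]

lane count: 128 div 32 = 4
whilelt: lane j active iff 13+j < 18 → j < 5 → 4 active
[0] and(0x37,0xc8) = 0x00
[1] and(0x1b,0x96) = 0x12
[2] and(0x0f,0x8d) = 0x0d
[3] and(0x0a,0x3b) = 0x0a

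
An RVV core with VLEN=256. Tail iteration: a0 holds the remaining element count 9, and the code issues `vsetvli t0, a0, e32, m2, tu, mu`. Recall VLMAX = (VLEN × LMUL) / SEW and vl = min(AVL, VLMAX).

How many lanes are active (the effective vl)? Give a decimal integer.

VLMAX = (256 × 2) / 32 = 16 lanes
vl ← min(9, 16) = 9

vl = 9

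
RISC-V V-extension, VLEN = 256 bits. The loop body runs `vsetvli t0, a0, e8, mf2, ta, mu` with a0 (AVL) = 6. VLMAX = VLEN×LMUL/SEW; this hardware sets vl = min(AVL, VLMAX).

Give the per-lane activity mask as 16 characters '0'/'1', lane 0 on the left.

VLMAX = (256 × 1/2) / 8 = 16 lanes
vl ← min(6, 16) = 6
bits (lane 0 leftmost): 1111110000000000

predicate = 1111110000000000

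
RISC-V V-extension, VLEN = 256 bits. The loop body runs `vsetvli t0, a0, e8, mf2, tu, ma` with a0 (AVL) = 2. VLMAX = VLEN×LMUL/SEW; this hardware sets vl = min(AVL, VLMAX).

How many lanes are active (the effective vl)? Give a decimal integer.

VLMAX = (256 × 1/2) / 8 = 16 lanes
vl = min(AVL, VLMAX) = min(2, 16) = 2

vl = 2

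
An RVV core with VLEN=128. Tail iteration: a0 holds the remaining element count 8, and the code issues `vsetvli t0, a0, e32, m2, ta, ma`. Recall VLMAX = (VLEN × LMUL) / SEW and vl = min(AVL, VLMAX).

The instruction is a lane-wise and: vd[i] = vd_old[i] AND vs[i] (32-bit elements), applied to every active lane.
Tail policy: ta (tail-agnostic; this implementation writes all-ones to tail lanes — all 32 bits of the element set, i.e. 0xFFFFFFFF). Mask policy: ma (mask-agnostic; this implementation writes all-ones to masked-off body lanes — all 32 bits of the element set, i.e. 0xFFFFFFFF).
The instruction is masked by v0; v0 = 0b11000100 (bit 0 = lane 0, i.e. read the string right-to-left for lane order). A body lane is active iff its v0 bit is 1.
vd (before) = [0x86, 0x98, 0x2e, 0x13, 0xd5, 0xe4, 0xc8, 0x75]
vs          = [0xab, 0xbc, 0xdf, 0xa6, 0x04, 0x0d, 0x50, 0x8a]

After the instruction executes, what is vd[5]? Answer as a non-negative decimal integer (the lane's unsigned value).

VLMAX = (128 × 2) / 32 = 8 lanes
vl ← min(8, 8) = 8
[0] mask-off/ones = 0xffffffff
[1] mask-off/ones = 0xffffffff
[2] and(0x2e,0xdf) = 0x0e
[3] mask-off/ones = 0xffffffff
[4] mask-off/ones = 0xffffffff
[5] mask-off/ones = 0xffffffff
[6] and(0xc8,0x50) = 0x40
[7] and(0x75,0x8a) = 0x00

vd[5] = 4294967295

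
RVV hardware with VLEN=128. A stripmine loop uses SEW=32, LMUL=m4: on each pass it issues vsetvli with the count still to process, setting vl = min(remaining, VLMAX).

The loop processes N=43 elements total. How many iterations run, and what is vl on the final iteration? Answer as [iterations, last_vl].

[iterations, last_vl] = [3, 11]

VLMAX = (128 × 4) / 32 = 16 lanes
N=43: ⌈43/16⌉ = 3 iters; last vl = 43 − 2×16 = 11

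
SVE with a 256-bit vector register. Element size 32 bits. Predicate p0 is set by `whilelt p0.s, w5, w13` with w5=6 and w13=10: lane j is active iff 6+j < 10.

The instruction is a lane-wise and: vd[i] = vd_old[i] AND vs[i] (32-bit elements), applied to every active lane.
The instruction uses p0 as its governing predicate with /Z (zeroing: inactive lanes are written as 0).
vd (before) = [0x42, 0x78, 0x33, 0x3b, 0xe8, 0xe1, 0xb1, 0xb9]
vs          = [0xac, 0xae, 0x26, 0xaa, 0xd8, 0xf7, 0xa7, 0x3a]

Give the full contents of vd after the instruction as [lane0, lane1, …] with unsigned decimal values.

vd = [0, 40, 34, 42, 0, 0, 0, 0]

lane count: 256 div 32 = 8
p0[j] = (6+j < 10); true for j=0..3 → 4 lanes set
  i=0: and(0x42,0xac) → 0
  i=1: and(0x78,0xae) → 40
  i=2: and(0x33,0x26) → 34
  i=3: and(0x3b,0xaa) → 42
  i=4: tail/zero → 0
  i=5: tail/zero → 0
  i=6: tail/zero → 0
  i=7: tail/zero → 0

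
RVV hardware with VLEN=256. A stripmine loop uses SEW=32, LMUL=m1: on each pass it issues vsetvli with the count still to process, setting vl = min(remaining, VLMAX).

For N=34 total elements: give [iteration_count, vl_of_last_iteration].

VLMAX = (256 × 1) / 32 = 8 lanes
34 elements at 8/iter → 5 passes, remainder 2 on the last

[iterations, last_vl] = [5, 2]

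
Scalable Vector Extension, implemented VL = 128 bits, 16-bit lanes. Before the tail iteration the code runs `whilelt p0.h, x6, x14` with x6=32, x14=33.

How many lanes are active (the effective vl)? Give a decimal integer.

vl = 1

128-bit reg / 16-bit elem → 8 lanes
p0[j] = (32+j < 33); true for j=0..0 → 1 lanes set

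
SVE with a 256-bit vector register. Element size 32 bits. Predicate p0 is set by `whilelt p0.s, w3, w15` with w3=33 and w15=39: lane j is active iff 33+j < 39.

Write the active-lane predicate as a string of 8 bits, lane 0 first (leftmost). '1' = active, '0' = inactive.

register lanes = 256/32 = 8
p0[j] = (33+j < 39); true for j=0..5 → 6 lanes set
bits (lane 0 leftmost): 11111100

predicate = 11111100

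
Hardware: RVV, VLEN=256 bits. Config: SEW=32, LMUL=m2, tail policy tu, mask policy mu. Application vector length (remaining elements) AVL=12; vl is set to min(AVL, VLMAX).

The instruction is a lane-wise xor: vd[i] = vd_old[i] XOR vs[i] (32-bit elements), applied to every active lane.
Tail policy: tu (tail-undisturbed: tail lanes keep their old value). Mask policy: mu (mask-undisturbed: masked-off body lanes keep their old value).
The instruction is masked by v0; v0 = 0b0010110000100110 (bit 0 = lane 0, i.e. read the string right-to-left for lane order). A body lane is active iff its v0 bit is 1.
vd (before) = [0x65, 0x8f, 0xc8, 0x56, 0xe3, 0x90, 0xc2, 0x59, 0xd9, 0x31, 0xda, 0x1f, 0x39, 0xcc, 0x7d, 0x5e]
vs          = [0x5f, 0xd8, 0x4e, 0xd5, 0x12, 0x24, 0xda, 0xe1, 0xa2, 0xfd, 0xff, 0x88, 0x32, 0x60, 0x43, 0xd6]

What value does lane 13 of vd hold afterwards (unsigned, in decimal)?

lanes per group: 256·2/32 = 16
vl = min(AVL, VLMAX) = min(12, 16) = 12
lane  0: mask-off/keep ⇒ 0x65
lane  1: xor(0x8f,0xd8) ⇒ 0x57
lane  2: xor(0xc8,0x4e) ⇒ 0x86
lane  3: mask-off/keep ⇒ 0x56
lane  4: mask-off/keep ⇒ 0xe3
lane  5: xor(0x90,0x24) ⇒ 0xb4
lane  6: mask-off/keep ⇒ 0xc2
lane  7: mask-off/keep ⇒ 0x59
lane  8: mask-off/keep ⇒ 0xd9
lane  9: mask-off/keep ⇒ 0x31
lane 10: xor(0xda,0xff) ⇒ 0x25
lane 11: xor(0x1f,0x88) ⇒ 0x97
lane 12: tail/keep ⇒ 0x39
lane 13: tail/keep ⇒ 0xcc
lane 14: tail/keep ⇒ 0x7d
lane 15: tail/keep ⇒ 0x5e

vd[13] = 204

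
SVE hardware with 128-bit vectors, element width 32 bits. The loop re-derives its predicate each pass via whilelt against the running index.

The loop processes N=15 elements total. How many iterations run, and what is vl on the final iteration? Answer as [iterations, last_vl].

[iterations, last_vl] = [4, 3]

register lanes = 128/32 = 4
iterations = ceil(15/4) = 4; final-pass vl = 3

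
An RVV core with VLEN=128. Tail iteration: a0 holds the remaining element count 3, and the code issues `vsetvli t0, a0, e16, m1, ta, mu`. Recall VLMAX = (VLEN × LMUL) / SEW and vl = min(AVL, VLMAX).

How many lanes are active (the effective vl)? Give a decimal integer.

vl = 3

VLMAX = (128 × 1) / 16 = 8 lanes
AVL=3 ≤ VLMAX=8, so vl = 3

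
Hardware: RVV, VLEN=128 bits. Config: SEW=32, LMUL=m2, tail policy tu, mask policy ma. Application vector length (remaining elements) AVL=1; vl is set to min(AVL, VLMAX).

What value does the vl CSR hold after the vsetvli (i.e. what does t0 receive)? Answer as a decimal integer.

vl = 1

VLMAX = (128 × 2) / 32 = 8 lanes
vl ← min(1, 8) = 1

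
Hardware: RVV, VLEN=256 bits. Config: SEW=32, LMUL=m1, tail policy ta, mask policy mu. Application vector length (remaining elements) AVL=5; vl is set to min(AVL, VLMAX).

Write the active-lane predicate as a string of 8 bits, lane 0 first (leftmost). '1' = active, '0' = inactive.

lanes per group: 256·1/32 = 8
vl = min(AVL, VLMAX) = min(5, 8) = 5
bits (lane 0 leftmost): 11111000

predicate = 11111000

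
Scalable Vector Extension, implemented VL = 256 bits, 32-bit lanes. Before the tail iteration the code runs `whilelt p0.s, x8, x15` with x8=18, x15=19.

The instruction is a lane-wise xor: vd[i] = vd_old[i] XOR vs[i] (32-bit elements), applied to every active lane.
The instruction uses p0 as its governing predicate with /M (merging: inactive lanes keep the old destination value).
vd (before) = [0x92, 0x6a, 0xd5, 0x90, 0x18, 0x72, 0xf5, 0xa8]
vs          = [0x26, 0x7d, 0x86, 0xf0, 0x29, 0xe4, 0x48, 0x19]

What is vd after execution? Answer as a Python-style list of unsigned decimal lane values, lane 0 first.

vd = [180, 106, 213, 144, 24, 114, 245, 168]

register lanes = 256/32 = 8
active while 18+j < 19, i.e. j ∈ [0,1) capped at 8 ⇒ 1
  i=0: xor(0x92,0x26) → 180
  i=1: tail/keep → 106
  i=2: tail/keep → 213
  i=3: tail/keep → 144
  i=4: tail/keep → 24
  i=5: tail/keep → 114
  i=6: tail/keep → 245
  i=7: tail/keep → 168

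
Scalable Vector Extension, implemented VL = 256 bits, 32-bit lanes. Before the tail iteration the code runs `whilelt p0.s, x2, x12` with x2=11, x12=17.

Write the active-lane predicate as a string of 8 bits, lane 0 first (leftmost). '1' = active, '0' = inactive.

predicate = 11111100

lane count: 256 div 32 = 8
p0[j] = (11+j < 17); true for j=0..5 → 6 lanes set
bits (lane 0 leftmost): 11111100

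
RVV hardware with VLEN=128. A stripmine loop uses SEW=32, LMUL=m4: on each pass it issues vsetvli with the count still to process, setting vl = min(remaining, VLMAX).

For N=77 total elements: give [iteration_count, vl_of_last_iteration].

VLMAX = (128 × 4) / 32 = 16 lanes
77 elements at 16/iter → 5 passes, remainder 13 on the last

[iterations, last_vl] = [5, 13]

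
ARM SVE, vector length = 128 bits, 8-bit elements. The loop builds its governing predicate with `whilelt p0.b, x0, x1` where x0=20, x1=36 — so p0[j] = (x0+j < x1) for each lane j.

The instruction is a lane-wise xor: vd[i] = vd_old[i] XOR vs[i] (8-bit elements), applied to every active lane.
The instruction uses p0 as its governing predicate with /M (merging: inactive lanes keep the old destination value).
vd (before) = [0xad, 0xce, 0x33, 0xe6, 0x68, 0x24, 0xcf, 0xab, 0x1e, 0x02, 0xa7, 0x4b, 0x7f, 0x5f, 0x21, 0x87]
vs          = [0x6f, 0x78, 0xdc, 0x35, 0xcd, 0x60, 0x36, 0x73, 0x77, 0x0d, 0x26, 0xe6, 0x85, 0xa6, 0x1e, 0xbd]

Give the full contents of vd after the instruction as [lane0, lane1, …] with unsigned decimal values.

vd = [194, 182, 239, 211, 165, 68, 249, 216, 105, 15, 129, 173, 250, 249, 63, 58]

lane count: 128 div 8 = 16
p0[j] = (20+j < 36); true for j=0..15 → 16 lanes set
  i=0: xor(0xad,0x6f) → 194
  i=1: xor(0xce,0x78) → 182
  i=2: xor(0x33,0xdc) → 239
  i=3: xor(0xe6,0x35) → 211
  i=4: xor(0x68,0xcd) → 165
  i=5: xor(0x24,0x60) → 68
  i=6: xor(0xcf,0x36) → 249
  i=7: xor(0xab,0x73) → 216
  i=8: xor(0x1e,0x77) → 105
  i=9: xor(0x02,0x0d) → 15
  i=10: xor(0xa7,0x26) → 129
  i=11: xor(0x4b,0xe6) → 173
  i=12: xor(0x7f,0x85) → 250
  i=13: xor(0x5f,0xa6) → 249
  i=14: xor(0x21,0x1e) → 63
  i=15: xor(0x87,0xbd) → 58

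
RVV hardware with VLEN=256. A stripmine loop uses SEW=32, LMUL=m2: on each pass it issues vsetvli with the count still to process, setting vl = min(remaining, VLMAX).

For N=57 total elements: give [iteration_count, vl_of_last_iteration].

VLMAX = VLEN×LMUL/SEW = 256×2/32 = 16
iterations = ceil(57/16) = 4; final-pass vl = 9

[iterations, last_vl] = [4, 9]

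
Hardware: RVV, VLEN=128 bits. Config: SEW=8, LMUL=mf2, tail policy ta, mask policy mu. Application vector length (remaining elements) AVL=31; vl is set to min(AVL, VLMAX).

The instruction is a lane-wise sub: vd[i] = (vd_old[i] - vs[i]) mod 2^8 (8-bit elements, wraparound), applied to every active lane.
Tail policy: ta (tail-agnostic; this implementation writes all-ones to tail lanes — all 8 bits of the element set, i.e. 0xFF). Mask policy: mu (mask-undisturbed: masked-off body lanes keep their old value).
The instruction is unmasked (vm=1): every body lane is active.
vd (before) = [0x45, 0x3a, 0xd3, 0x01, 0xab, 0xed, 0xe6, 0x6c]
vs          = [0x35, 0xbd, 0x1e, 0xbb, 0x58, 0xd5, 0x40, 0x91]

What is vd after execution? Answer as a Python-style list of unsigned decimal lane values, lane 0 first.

lanes per group: 128·1/2/8 = 8
vl = min(AVL, VLMAX) = min(31, 8) = 8
vd[0] sub(0x45,0x35) -> 0x10
vd[1] sub(0x3a,0xbd) -> 0x7d
vd[2] sub(0xd3,0x1e) -> 0xb5
vd[3] sub(0x01,0xbb) -> 0x46
vd[4] sub(0xab,0x58) -> 0x53
vd[5] sub(0xed,0xd5) -> 0x18
vd[6] sub(0xe6,0x40) -> 0xa6
vd[7] sub(0x6c,0x91) -> 0xdb

vd = [16, 125, 181, 70, 83, 24, 166, 219]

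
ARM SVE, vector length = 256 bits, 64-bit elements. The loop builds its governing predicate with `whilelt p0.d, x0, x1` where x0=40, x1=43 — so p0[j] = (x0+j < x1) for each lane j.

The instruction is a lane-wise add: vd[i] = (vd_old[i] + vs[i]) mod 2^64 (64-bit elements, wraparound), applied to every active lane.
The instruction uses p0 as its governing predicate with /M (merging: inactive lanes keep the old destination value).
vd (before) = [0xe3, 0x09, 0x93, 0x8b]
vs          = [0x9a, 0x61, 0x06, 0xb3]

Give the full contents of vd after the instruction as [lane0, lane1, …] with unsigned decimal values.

vd = [381, 106, 153, 139]

256-bit reg / 64-bit elem → 4 lanes
whilelt: lane j active iff 40+j < 43 → j < 3 → 3 active
vd[0] add(0xe3,0x9a) -> 0x17d
vd[1] add(0x09,0x61) -> 0x6a
vd[2] add(0x93,0x06) -> 0x99
vd[3] tail/keep -> 0x8b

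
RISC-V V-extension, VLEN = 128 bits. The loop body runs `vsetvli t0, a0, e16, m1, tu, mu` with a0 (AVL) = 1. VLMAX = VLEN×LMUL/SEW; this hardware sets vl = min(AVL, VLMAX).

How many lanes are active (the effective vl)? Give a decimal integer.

VLMAX = VLEN×LMUL/SEW = 128×1/16 = 8
vl ← min(1, 8) = 1

vl = 1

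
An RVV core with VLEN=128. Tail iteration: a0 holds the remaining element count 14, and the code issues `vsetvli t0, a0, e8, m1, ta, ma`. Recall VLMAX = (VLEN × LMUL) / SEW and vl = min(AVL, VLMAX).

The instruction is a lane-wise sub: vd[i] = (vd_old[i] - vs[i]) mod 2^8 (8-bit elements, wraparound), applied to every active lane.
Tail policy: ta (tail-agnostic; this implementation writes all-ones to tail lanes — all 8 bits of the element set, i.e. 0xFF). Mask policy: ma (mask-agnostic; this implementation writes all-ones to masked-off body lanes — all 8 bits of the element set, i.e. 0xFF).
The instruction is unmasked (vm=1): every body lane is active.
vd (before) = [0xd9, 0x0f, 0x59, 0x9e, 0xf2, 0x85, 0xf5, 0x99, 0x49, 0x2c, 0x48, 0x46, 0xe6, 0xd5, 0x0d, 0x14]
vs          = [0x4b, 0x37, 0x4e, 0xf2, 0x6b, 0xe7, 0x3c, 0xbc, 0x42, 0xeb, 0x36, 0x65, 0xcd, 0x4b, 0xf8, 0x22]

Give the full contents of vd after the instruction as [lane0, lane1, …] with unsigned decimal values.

VLMAX = VLEN×LMUL/SEW = 128×1/8 = 16
vl = min(AVL, VLMAX) = min(14, 16) = 14
vd[0] sub(0xd9,0x4b) -> 0x8e
vd[1] sub(0x0f,0x37) -> 0xd8
vd[2] sub(0x59,0x4e) -> 0x0b
vd[3] sub(0x9e,0xf2) -> 0xac
vd[4] sub(0xf2,0x6b) -> 0x87
vd[5] sub(0x85,0xe7) -> 0x9e
vd[6] sub(0xf5,0x3c) -> 0xb9
vd[7] sub(0x99,0xbc) -> 0xdd
vd[8] sub(0x49,0x42) -> 0x07
vd[9] sub(0x2c,0xeb) -> 0x41
vd[10] sub(0x48,0x36) -> 0x12
vd[11] sub(0x46,0x65) -> 0xe1
vd[12] sub(0xe6,0xcd) -> 0x19
vd[13] sub(0xd5,0x4b) -> 0x8a
vd[14] tail/ones -> 0xff
vd[15] tail/ones -> 0xff

vd = [142, 216, 11, 172, 135, 158, 185, 221, 7, 65, 18, 225, 25, 138, 255, 255]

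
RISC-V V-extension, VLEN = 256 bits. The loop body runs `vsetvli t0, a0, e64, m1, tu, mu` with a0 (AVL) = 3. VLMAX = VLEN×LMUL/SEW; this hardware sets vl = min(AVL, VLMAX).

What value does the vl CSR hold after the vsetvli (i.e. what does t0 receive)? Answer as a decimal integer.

vl = 3

lanes per group: 256·1/64 = 4
vl = min(AVL, VLMAX) = min(3, 4) = 3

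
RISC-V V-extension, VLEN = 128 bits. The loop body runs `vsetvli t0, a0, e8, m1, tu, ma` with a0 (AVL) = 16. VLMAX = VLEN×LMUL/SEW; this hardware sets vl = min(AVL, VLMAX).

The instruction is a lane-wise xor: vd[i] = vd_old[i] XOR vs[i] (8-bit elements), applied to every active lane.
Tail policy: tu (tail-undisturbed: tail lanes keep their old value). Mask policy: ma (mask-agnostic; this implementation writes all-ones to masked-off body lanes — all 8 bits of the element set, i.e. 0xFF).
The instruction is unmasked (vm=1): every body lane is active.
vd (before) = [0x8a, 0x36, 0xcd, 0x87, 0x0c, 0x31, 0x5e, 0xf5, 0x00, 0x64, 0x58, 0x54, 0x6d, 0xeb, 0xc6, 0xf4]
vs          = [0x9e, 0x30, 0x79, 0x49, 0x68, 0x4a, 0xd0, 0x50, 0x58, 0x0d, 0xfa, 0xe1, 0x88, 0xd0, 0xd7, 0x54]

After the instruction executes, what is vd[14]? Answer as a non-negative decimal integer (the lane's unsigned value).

vd[14] = 17

VLMAX = VLEN×LMUL/SEW = 128×1/8 = 16
AVL=16 ≤ VLMAX=16, so vl = 16
  i=0: xor(0x8a,0x9e) → 20
  i=1: xor(0x36,0x30) → 6
  i=2: xor(0xcd,0x79) → 180
  i=3: xor(0x87,0x49) → 206
  i=4: xor(0x0c,0x68) → 100
  i=5: xor(0x31,0x4a) → 123
  i=6: xor(0x5e,0xd0) → 142
  i=7: xor(0xf5,0x50) → 165
  i=8: xor(0x00,0x58) → 88
  i=9: xor(0x64,0x0d) → 105
  i=10: xor(0x58,0xfa) → 162
  i=11: xor(0x54,0xe1) → 181
  i=12: xor(0x6d,0x88) → 229
  i=13: xor(0xeb,0xd0) → 59
  i=14: xor(0xc6,0xd7) → 17
  i=15: xor(0xf4,0x54) → 160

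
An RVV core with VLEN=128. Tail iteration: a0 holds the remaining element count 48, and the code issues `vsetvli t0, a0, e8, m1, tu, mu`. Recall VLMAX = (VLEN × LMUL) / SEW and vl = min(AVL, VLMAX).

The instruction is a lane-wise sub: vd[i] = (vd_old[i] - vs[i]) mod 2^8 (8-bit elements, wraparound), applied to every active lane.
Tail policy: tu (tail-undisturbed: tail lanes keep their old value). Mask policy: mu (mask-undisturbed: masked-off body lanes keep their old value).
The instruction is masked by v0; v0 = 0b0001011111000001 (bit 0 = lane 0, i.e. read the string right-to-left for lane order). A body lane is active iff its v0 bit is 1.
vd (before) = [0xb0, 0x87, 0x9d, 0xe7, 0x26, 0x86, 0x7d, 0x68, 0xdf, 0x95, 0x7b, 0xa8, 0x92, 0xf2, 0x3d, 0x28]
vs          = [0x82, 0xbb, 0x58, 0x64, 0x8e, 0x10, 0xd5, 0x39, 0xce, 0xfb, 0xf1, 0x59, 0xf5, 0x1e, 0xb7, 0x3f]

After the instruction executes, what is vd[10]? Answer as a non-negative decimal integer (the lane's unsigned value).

vd[10] = 138

VLMAX = VLEN×LMUL/SEW = 128×1/8 = 16
vl = min(AVL, VLMAX) = min(48, 16) = 16
lane  0: sub(0xb0,0x82) ⇒ 0x2e
lane  1: mask-off/keep ⇒ 0x87
lane  2: mask-off/keep ⇒ 0x9d
lane  3: mask-off/keep ⇒ 0xe7
lane  4: mask-off/keep ⇒ 0x26
lane  5: mask-off/keep ⇒ 0x86
lane  6: sub(0x7d,0xd5) ⇒ 0xa8
lane  7: sub(0x68,0x39) ⇒ 0x2f
lane  8: sub(0xdf,0xce) ⇒ 0x11
lane  9: sub(0x95,0xfb) ⇒ 0x9a
lane 10: sub(0x7b,0xf1) ⇒ 0x8a
lane 11: mask-off/keep ⇒ 0xa8
lane 12: sub(0x92,0xf5) ⇒ 0x9d
lane 13: mask-off/keep ⇒ 0xf2
lane 14: mask-off/keep ⇒ 0x3d
lane 15: mask-off/keep ⇒ 0x28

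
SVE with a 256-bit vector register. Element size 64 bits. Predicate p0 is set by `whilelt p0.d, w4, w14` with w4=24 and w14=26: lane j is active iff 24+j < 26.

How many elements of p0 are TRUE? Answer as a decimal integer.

register lanes = 256/64 = 4
whilelt: lane j active iff 24+j < 26 → j < 2 → 2 active

vl = 2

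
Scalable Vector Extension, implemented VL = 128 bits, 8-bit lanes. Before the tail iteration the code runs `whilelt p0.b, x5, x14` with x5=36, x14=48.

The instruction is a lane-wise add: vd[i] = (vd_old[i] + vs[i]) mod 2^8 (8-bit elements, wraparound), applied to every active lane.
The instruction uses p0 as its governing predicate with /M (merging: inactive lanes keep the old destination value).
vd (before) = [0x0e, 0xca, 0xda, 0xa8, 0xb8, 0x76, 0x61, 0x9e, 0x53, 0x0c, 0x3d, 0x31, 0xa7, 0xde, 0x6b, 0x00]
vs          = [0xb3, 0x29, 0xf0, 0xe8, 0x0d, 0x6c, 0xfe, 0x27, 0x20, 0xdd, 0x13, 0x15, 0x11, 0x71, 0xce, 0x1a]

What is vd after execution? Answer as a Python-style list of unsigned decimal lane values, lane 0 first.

vd = [193, 243, 202, 144, 197, 226, 95, 197, 115, 233, 80, 70, 167, 222, 107, 0]

lane count: 128 div 8 = 16
whilelt: lane j active iff 36+j < 48 → j < 12 → 12 active
vd[0] add(0x0e,0xb3) -> 0xc1
vd[1] add(0xca,0x29) -> 0xf3
vd[2] add(0xda,0xf0) -> 0xca
vd[3] add(0xa8,0xe8) -> 0x90
vd[4] add(0xb8,0x0d) -> 0xc5
vd[5] add(0x76,0x6c) -> 0xe2
vd[6] add(0x61,0xfe) -> 0x5f
vd[7] add(0x9e,0x27) -> 0xc5
vd[8] add(0x53,0x20) -> 0x73
vd[9] add(0x0c,0xdd) -> 0xe9
vd[10] add(0x3d,0x13) -> 0x50
vd[11] add(0x31,0x15) -> 0x46
vd[12] tail/keep -> 0xa7
vd[13] tail/keep -> 0xde
vd[14] tail/keep -> 0x6b
vd[15] tail/keep -> 0x00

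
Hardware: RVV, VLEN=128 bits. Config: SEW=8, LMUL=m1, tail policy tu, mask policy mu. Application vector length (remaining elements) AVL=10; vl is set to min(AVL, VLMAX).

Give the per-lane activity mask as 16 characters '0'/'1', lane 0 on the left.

predicate = 1111111111000000

lanes per group: 128·1/8 = 16
vl = min(AVL, VLMAX) = min(10, 16) = 10
bits (lane 0 leftmost): 1111111111000000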